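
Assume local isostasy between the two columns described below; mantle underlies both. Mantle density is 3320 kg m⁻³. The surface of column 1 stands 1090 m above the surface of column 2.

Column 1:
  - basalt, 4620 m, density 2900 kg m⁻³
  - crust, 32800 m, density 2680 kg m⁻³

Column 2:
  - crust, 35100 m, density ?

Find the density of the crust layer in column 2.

Take the compensation level at the base of the deeper column (depth z_c below the surface of column 1) and equate Σ ρ_i t_i down to z_c; mantle fills any gap and the z_c terms cancel.
Column 1: 4620×2900 + 32800×2680 + (z_c − 37420)×3320
Column 2: 1090×0 + 35100×ρ + (z_c − 1090 − 35100)×3320
The z_c×3320 term appears on both sides and cancels. Collect the known terms of each column as K = Σ(ρt)_known − 3320 × (depth of known layers): K_1 = 101302000 − 3320×37420 = −22932400; K_2 = 0 − 3320×(1090 + 35100) = −120150800.
Balance: K_1 = K_2 + 35100×ρ, so ρ = (K_1 − K_2)/35100 = 97218400/35100 = 2770 kg m⁻³.

2770 kg m⁻³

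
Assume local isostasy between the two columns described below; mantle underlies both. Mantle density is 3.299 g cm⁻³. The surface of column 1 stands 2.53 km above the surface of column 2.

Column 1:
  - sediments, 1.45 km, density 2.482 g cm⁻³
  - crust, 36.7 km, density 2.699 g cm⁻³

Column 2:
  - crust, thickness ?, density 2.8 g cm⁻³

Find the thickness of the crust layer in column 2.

Take the compensation level at the base of the deeper column (depth z_c below the surface of column 1) and equate Σ ρ_i t_i down to z_c; mantle fills any gap and the z_c terms cancel.
Column 1: 1.45×2.482 + 36.7×2.699 + (z_c − 38.15)×3.299
Column 2: 2.53×0 + x×2.8 + (z_c − 2.53 − 0 − x)×3.299
The z_c×3.299 term appears on both sides and cancels. Collect the known terms of each column as K = Σ(ρt)_known − 3.299 × (depth of known layers): K_1 = 102.6522 − 3.299×38.15 = −23.20465; K_2 = 0 − 3.299×(2.53 + 0) = −8.34647.
Balance: K_1 = K_2 − x×(3.299 − 2.8), so x = (K_2 − K_1)/(3.299 − 2.8) = 14.8582/0.499 = 29.8 km.

29.8 km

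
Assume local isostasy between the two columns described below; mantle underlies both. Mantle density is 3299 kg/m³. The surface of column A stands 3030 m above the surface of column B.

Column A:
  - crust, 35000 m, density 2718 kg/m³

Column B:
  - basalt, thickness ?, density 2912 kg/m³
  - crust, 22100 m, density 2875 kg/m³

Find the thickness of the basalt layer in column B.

Take the compensation level at the base of the deeper column (depth z_c below the surface of column A) and equate Σ ρ_i t_i down to z_c; mantle fills any gap and the z_c terms cancel.
Column A: 35000×2718 + (z_c − 35000)×3299
Column B: 3030×0 + x×2912 + 22100×2875 + (z_c − 3030 − 22100 − x)×3299
The z_c×3299 term appears on both sides and cancels. Collect the known terms of each column as K = Σ(ρt)_known − 3299 × (depth of known layers): K_A = 95130000 − 3299×35000 = −20335000; K_B = 63537500 − 3299×(3030 + 22100) = −19366370.
Balance: K_A = K_B − x×(3299 − 2912), so x = (K_B − K_A)/(3299 − 2912) = 968630/387 = 2500 m.

2500 m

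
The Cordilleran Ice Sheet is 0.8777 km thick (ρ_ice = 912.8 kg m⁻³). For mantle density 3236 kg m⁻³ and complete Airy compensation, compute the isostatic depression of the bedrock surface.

0.248 km

Equating mass per unit area of the two columns: the ice load ρ_ice t is balanced by mantle displaced below, ρ_m s.
s = t ρ_ice / ρ_m = 0.8777 km × 912.8/3236 = 0.248 km.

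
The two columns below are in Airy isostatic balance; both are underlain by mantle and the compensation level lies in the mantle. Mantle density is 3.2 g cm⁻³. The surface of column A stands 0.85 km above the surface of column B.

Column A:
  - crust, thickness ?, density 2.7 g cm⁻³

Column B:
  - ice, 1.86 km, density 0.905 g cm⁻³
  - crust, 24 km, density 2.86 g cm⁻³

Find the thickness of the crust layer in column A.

30.3 km

Take the compensation level at the base of the deeper column (depth z_c below the surface of column A) and equate Σ ρ_i t_i down to z_c; mantle fills any gap and the z_c terms cancel.
Column A: x×2.7 + (z_c − 0 − x)×3.2
Column B: 0.85×0 + 1.86×0.905 + 24×2.86 + (z_c − 0.85 − 25.86)×3.2
The z_c×3.2 term appears on both sides and cancels. Collect the known terms of each column as K = Σ(ρt)_known − 3.2 × (depth of known layers): K_A = 0 − 3.2×0 = 0; K_B = 70.3233 − 3.2×(0.85 + 25.86) = −15.1487.
Balance: K_A − x×(3.2 − 2.7) = K_B, so x = (K_A − K_B)/(3.2 − 2.7) = 15.1487/0.5 = 30.3 km.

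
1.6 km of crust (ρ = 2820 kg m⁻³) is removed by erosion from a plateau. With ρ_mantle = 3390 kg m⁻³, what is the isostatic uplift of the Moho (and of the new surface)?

1.33 km

Unloading: uplift u = e ρ_c/ρ_m = 1.6 km × 2820/3390 = 1.33 km.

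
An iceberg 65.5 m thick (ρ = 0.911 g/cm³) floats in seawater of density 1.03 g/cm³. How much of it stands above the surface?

Floating equilibrium: submerged depth d = t ρ_obj/ρ_fluid = 65.5 m × 0.911/1.03 = 57.93 m.
Freeboard = t − d = 65.5 m − 57.93 m = 7.57 m.

7.57 m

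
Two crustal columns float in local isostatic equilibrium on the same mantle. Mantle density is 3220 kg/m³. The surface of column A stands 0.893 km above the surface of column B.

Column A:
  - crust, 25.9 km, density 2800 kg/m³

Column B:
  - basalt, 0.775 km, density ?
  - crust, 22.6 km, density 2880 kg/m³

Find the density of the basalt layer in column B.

Take the compensation level at the base of the deeper column (depth z_c below the surface of column A) and equate Σ ρ_i t_i down to z_c; mantle fills any gap and the z_c terms cancel.
Column A: 25.9×2800 + (z_c − 25.9)×3220
Column B: 0.893×0 + 0.775×ρ + 22.6×2880 + (z_c − 0.893 − 23.375)×3220
The z_c×3220 term appears on both sides and cancels. Collect the known terms of each column as K = Σ(ρt)_known − 3220 × (depth of known layers): K_A = 72520 − 3220×25.9 = −10878; K_B = 65088 − 3220×(0.893 + 23.375) = −13054.96.
Balance: K_A = K_B + 0.775×ρ, so ρ = (K_A − K_B)/0.775 = 2176.96/0.775 = 2810 kg/m³.

2810 kg/m³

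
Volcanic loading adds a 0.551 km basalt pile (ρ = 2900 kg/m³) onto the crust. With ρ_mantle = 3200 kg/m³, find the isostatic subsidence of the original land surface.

Subaerial loading: s = t ρ_load / ρ_m.
s = 0.551 km × 2900/3200 = 0.499 km.

0.499 km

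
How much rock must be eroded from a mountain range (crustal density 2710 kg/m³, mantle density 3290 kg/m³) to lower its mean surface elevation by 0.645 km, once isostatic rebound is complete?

3.66 km

Net drop Δ = e − u = e − e ρ_c/ρ_m = e (ρ_m − ρ_c)/ρ_m.
e = Δ ρ_m/(ρ_m − ρ_c) = 0.645 km × 3290/580 = 3.66 km.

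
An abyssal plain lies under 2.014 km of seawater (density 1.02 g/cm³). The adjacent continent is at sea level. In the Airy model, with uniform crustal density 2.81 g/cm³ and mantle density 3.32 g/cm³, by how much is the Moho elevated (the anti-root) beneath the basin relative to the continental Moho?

7.07 km

Isostatic balance requires: replacing crust with seawater at the top is compensated by replacing crust with mantle at the base: d (ρ_c − ρ_w) = a (ρ_m − ρ_c).
a = d (ρ_c − ρ_w)/(ρ_m − ρ_c) = 2.014 km × 1.79/0.51 = 7.07 km.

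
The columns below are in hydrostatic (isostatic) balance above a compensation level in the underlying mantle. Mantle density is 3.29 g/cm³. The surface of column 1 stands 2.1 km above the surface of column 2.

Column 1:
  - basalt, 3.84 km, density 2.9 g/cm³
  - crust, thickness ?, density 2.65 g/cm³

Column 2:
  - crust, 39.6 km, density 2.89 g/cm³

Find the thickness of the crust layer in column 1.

Take the compensation level at the base of the deeper column (depth z_c below the surface of column 1) and equate Σ ρ_i t_i down to z_c; mantle fills any gap and the z_c terms cancel.
Column 1: 3.84×2.9 + x×2.65 + (z_c − 3.84 − x)×3.29
Column 2: 2.1×0 + 39.6×2.89 + (z_c − 2.1 − 39.6)×3.29
The z_c×3.29 term appears on both sides and cancels. Collect the known terms of each column as K = Σ(ρt)_known − 3.29 × (depth of known layers): K_1 = 11.136 − 3.29×3.84 = −1.4976; K_2 = 114.444 − 3.29×(2.1 + 39.6) = −22.749.
Balance: K_1 − x×(3.29 − 2.65) = K_2, so x = (K_1 − K_2)/(3.29 − 2.65) = 21.2514/0.64 = 33.2 km.

33.2 km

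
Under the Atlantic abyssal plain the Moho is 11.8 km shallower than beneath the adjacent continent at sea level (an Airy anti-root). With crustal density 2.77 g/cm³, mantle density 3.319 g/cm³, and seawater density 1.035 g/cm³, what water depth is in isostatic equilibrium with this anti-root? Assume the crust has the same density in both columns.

Replacing a thickness d of crust by seawater at the top must be balanced by replacing crust with mantle at the base: d (ρ_c − ρ_w) = a (ρ_m − ρ_c).
d = a (ρ_m − ρ_c)/(ρ_c − ρ_w) = 11.8 km × 0.549/1.735 = 3.73 km.

3.73 km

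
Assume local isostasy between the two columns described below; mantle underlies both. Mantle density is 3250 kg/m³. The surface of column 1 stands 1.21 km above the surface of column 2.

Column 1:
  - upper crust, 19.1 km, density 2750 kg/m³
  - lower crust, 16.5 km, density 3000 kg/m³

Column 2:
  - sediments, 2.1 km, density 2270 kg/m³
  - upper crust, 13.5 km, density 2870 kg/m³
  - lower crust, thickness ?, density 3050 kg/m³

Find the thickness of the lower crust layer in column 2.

12.8 km

Take the compensation level at the base of the deeper column (depth z_c below the surface of column 1) and equate Σ ρ_i t_i down to z_c; mantle fills any gap and the z_c terms cancel.
Column 1: 19.1×2750 + 16.5×3000 + (z_c − 35.6)×3250
Column 2: 1.21×0 + 2.1×2270 + 13.5×2870 + x×3050 + (z_c − 1.21 − 15.6 − x)×3250
The z_c×3250 term appears on both sides and cancels. Collect the known terms of each column as K = Σ(ρt)_known − 3250 × (depth of known layers): K_1 = 102025 − 3250×35.6 = −13675; K_2 = 43512 − 3250×(1.21 + 15.6) = −11120.5.
Balance: K_1 = K_2 − x×(3250 − 3050), so x = (K_2 − K_1)/(3250 − 3050) = 2554.5/200 = 12.8 km.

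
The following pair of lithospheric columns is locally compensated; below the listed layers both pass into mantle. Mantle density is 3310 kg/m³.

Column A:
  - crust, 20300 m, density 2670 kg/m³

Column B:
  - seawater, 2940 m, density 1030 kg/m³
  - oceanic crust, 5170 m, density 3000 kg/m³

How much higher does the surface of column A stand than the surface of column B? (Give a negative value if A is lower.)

For any compensation level in the mantle, the mantle terms cancel and isostasy reduces to e = (Σt_A − Σt_B) − (Σ(ρt)_A − Σ(ρt)_B) / ρ_m.
Σt_A = 20300 m; Σt_B = 8110 m; Σ(ρt)_A = 54201000; Σ(ρt)_B = 18538200 (in m·kg/m³).
e = (20300 − 8110) − (54201000 − 18538200) / 3310 = 1420 m.

1420 m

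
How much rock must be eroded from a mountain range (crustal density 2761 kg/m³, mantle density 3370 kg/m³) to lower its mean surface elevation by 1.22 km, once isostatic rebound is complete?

Net drop Δ = e − u = e − e ρ_c/ρ_m = e (ρ_m − ρ_c)/ρ_m.
e = Δ ρ_m/(ρ_m − ρ_c) = 1.22 km × 3370/609 = 6.75 km.

6.75 km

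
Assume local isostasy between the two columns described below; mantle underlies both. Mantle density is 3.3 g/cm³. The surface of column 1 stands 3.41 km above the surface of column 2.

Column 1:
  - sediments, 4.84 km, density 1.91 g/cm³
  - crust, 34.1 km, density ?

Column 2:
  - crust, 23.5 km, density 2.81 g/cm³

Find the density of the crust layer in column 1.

2.83 g/cm³

Take the compensation level at the base of the deeper column (depth z_c below the surface of column 1) and equate Σ ρ_i t_i down to z_c; mantle fills any gap and the z_c terms cancel.
Column 1: 4.84×1.91 + 34.1×ρ + (z_c − 38.94)×3.3
Column 2: 3.41×0 + 23.5×2.81 + (z_c − 3.41 − 23.5)×3.3
The z_c×3.3 term appears on both sides and cancels. Collect the known terms of each column as K = Σ(ρt)_known − 3.3 × (depth of known layers): K_1 = 9.2444 − 3.3×38.94 = −119.2576; K_2 = 66.035 − 3.3×(3.41 + 23.5) = −22.768.
Balance: K_1 + 34.1×ρ = K_2, so ρ = (K_2 − K_1)/34.1 = 96.4896/34.1 = 2.83 g/cm³.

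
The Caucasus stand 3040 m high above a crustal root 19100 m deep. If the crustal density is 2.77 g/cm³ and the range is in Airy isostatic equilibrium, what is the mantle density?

3.21 g/cm³

Airy balance: ρ_c h = (ρ_m − ρ_c) r → ρ_m = ρ_c (1 + h/r).
ρ_m = 2.77 × (1 + 3040 m/19100 m) = 3.21 g/cm³.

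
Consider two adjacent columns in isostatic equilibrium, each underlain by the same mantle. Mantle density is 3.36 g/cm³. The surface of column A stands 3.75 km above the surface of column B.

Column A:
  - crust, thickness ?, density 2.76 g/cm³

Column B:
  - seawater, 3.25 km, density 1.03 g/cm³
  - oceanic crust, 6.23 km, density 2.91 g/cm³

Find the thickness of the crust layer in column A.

Take the compensation level at the base of the deeper column (depth z_c below the surface of column A) and equate Σ ρ_i t_i down to z_c; mantle fills any gap and the z_c terms cancel.
Column A: x×2.76 + (z_c − 0 − x)×3.36
Column B: 3.75×0 + 3.25×1.03 + 6.23×2.91 + (z_c − 3.75 − 9.48)×3.36
The z_c×3.36 term appears on both sides and cancels. Collect the known terms of each column as K = Σ(ρt)_known − 3.36 × (depth of known layers): K_A = 0 − 3.36×0 = 0; K_B = 21.4768 − 3.36×(3.75 + 9.48) = −22.976.
Balance: K_A − x×(3.36 − 2.76) = K_B, so x = (K_A − K_B)/(3.36 − 2.76) = 22.976/0.6 = 38.3 km.

38.3 km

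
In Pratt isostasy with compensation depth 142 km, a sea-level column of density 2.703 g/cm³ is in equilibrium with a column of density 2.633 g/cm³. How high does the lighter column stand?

3.78 km

ρ_ref D = ρ (D + h) → h = D (ρ_ref − ρ)/ρ.
h = 142 km × (2.703 − 2.633)/2.633 = 3.78 km.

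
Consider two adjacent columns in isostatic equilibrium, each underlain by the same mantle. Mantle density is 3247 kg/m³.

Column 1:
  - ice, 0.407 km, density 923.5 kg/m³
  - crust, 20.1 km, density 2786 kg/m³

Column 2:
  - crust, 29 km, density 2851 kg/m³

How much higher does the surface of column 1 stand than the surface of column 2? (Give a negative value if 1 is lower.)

−0.392 km

For any compensation level in the mantle, the mantle terms cancel and isostasy reduces to e = (Σt_1 − Σt_2) − (Σ(ρt)_1 − Σ(ρt)_2) / ρ_m.
Σt_1 = 20.507 km; Σt_2 = 29 km; Σ(ρt)_1 = 56374.4645; Σ(ρt)_2 = 82679 (in km·kg/m³).
e = (20.507 − 29) − (56374.4645 − 82679) / 3247 = −0.392 km.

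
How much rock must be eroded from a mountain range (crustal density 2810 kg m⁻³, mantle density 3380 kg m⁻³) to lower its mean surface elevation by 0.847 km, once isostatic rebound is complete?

Net drop Δ = e − u = e − e ρ_c/ρ_m = e (ρ_m − ρ_c)/ρ_m.
e = Δ ρ_m/(ρ_m − ρ_c) = 0.847 km × 3380/570 = 5.02 km.

5.02 km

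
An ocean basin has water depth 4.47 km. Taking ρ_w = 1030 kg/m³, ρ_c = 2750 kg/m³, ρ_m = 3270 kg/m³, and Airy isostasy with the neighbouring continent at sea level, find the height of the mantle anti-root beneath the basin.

14.8 km

Equating mass per unit area of the two columns: replacing crust with seawater at the top is compensated by replacing crust with mantle at the base: d (ρ_c − ρ_w) = a (ρ_m − ρ_c).
a = d (ρ_c − ρ_w)/(ρ_m − ρ_c) = 4.47 km × 1720/520 = 14.8 km.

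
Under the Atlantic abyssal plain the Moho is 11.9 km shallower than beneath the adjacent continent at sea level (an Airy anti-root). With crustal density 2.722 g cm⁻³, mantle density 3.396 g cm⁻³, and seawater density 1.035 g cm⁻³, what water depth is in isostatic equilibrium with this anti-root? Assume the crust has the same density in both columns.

Replacing a thickness d of crust by seawater at the top must be balanced by replacing crust with mantle at the base: d (ρ_c − ρ_w) = a (ρ_m − ρ_c).
d = a (ρ_m − ρ_c)/(ρ_c − ρ_w) = 11.9 km × 0.674/1.687 = 4.75 km.

4.75 km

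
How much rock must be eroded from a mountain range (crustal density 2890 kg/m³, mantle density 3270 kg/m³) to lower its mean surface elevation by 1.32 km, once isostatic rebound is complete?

11.4 km

Net drop Δ = e − u = e − e ρ_c/ρ_m = e (ρ_m − ρ_c)/ρ_m.
e = Δ ρ_m/(ρ_m − ρ_c) = 1.32 km × 3270/380 = 11.4 km.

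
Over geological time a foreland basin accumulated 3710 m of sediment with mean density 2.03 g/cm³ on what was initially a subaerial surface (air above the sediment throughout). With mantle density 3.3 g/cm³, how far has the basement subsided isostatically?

2280 m

Subaerial load: s = t ρ_sed / ρ_m = 3710 m × 2.03/3.3 = 2280 m.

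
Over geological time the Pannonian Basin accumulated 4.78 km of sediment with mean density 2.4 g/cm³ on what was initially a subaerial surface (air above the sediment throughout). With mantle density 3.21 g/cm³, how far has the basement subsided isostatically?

3.57 km

Subaerial load: s = t ρ_sed / ρ_m = 4.78 km × 2.4/3.21 = 3.57 km.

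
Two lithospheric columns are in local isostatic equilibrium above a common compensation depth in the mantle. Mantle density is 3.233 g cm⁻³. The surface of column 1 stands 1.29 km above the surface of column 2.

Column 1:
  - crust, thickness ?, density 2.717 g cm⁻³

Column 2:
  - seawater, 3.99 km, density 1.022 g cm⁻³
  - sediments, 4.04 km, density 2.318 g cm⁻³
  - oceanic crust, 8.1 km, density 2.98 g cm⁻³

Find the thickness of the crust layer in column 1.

36.3 km

Take the compensation level at the base of the deeper column (depth z_c below the surface of column 1) and equate Σ ρ_i t_i down to z_c; mantle fills any gap and the z_c terms cancel.
Column 1: x×2.717 + (z_c − 0 − x)×3.233
Column 2: 1.29×0 + 3.99×1.022 + 4.04×2.318 + 8.1×2.98 + (z_c − 1.29 − 16.13)×3.233
The z_c×3.233 term appears on both sides and cancels. Collect the known terms of each column as K = Σ(ρt)_known − 3.233 × (depth of known layers): K_1 = 0 − 3.233×0 = 0; K_2 = 37.5805 − 3.233×(1.29 + 16.13) = −18.73836.
Balance: K_1 − x×(3.233 − 2.717) = K_2, so x = (K_1 − K_2)/(3.233 − 2.717) = 18.7384/0.516 = 36.3 km.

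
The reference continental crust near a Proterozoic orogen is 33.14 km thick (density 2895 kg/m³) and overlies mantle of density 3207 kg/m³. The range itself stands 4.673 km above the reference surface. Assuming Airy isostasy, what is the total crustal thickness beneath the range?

Root depth r = h ρ_c / (ρ_m − ρ_c) = 4.673 km × 2895 / 312 = 43.36 km.
Total thickness = T + h + r = 33.14 km + 4.673 km + 43.36 km = 81.2 km.

81.2 km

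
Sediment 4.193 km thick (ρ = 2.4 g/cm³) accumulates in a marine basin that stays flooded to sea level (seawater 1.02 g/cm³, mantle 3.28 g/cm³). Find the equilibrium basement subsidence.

2.56 km

Submarine loading: the sediment displaces seawater, and the subsidence is in turn flooded, so s (ρ_m − ρ_w) = t (ρ_sed − ρ_w).
s = 4.193 km × (2.4 − 1.02) / (3.28 − 1.02) = 2.56 km.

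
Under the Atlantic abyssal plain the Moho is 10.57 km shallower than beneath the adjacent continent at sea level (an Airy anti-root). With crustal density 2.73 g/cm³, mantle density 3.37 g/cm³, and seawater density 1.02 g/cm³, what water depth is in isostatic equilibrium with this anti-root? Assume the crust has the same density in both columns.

Replacing a thickness d of crust by seawater at the top must be balanced by replacing crust with mantle at the base: d (ρ_c − ρ_w) = a (ρ_m − ρ_c).
d = a (ρ_m − ρ_c)/(ρ_c − ρ_w) = 10.57 km × 0.64/1.71 = 3.96 km.

3.96 km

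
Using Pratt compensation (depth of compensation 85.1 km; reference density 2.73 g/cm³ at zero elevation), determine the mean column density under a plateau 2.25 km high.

2.66 g/cm³

Pratt balance: ρ_ref D = ρ (D + h).
ρ = ρ_ref D/(D + h) = 2.73 × 85.1 km/(85.1 km + 2.25 km) = 2.66 g/cm³.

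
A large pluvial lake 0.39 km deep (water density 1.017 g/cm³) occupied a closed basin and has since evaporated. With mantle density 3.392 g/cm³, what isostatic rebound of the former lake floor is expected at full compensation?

u = d ρ_w/ρ_m = 0.39 km × 1.017/3.392 = 0.117 km.

0.117 km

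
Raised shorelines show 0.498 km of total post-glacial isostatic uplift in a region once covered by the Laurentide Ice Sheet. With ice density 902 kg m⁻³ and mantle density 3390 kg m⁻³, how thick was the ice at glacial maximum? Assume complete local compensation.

1.87 km

u = t ρ_ice/ρ_m → t = u ρ_m/ρ_ice = 0.498 km × 3390/902 = 1.87 km.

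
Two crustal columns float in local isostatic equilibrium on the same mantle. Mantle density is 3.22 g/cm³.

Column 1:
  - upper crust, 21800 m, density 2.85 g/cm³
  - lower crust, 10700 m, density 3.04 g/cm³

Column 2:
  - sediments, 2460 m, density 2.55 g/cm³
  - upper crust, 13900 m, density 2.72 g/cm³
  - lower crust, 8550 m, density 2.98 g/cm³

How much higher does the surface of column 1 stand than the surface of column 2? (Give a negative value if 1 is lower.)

For any compensation level in the mantle, the mantle terms cancel and isostasy reduces to e = (Σt_1 − Σt_2) − (Σ(ρt)_1 − Σ(ρt)_2) / ρ_m.
Σt_1 = 32500 m; Σt_2 = 24910 m; Σ(ρt)_1 = 94658; Σ(ρt)_2 = 69560 (in m·g/cm³).
e = (32500 − 24910) − (94658 − 69560) / 3.22 = −204 m.

−204 m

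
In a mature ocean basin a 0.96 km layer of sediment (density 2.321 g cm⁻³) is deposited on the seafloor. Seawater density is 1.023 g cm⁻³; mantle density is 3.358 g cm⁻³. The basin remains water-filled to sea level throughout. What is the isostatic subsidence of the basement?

0.534 km

Submarine loading: the sediment displaces seawater, and the subsidence is in turn flooded, so s (ρ_m − ρ_w) = t (ρ_sed − ρ_w).
s = 0.96 km × (2.321 − 1.023) / (3.358 − 1.023) = 0.534 km.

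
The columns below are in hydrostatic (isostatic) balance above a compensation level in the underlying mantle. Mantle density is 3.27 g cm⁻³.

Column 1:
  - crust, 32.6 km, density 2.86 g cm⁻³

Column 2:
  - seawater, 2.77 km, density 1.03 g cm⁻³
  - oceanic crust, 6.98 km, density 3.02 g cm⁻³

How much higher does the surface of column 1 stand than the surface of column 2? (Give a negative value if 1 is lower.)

For any compensation level in the mantle, the mantle terms cancel and isostasy reduces to e = (Σt_1 − Σt_2) − (Σ(ρt)_1 − Σ(ρt)_2) / ρ_m.
Σt_1 = 32.6 km; Σt_2 = 9.75 km; Σ(ρt)_1 = 93.236; Σ(ρt)_2 = 23.9327 (in km·g cm⁻³).
e = (32.6 − 9.75) − (93.236 − 23.9327) / 3.27 = 1.66 km.

1.66 km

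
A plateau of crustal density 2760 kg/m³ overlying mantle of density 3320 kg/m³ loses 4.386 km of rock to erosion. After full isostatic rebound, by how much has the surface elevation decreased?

0.74 km

Rebound u = e ρ_c/ρ_m = 4.386 km × 2760/3320 = 3.646 km.
Net surface drop = e − u = 4.386 km − 3.646 km = e (ρ_m − ρ_c)/ρ_m = 0.74 km.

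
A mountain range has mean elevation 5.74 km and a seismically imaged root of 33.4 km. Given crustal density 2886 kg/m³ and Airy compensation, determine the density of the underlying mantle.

3380 kg/m³

Airy balance: ρ_c h = (ρ_m − ρ_c) r → ρ_m = ρ_c (1 + h/r).
ρ_m = 2886 × (1 + 5.74 km/33.4 km) = 3380 kg/m³.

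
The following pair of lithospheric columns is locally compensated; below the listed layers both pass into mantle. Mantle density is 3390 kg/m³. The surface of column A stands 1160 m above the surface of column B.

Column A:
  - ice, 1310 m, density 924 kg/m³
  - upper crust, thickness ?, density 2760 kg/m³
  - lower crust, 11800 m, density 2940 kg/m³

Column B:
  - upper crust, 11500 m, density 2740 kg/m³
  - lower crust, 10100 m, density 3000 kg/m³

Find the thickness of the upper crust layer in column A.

Take the compensation level at the base of the deeper column (depth z_c below the surface of column A) and equate Σ ρ_i t_i down to z_c; mantle fills any gap and the z_c terms cancel.
Column A: 1310×924 + x×2760 + 11800×2940 + (z_c − 13110 − x)×3390
Column B: 1160×0 + 11500×2740 + 10100×3000 + (z_c − 1160 − 21600)×3390
The z_c×3390 term appears on both sides and cancels. Collect the known terms of each column as K = Σ(ρt)_known − 3390 × (depth of known layers): K_A = 35902440 − 3390×13110 = −8540460; K_B = 61810000 − 3390×(1160 + 21600) = −15346400.
Balance: K_A − x×(3390 − 2760) = K_B, so x = (K_A − K_B)/(3390 − 2760) = 6805940/630 = 10800 m.

10800 m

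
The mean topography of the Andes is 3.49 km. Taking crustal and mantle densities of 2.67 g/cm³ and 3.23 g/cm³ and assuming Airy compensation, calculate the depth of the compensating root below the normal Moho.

Balancing pressure at the compensation depth: the weight of the topography is balanced by the buoyancy of the root, ρ_c h = (ρ_m − ρ_c) r.
r = h · ρ_c / (ρ_m − ρ_c) = 3.49 km × 2.67 / (3.23 − 2.67) = 16.6 km.

16.6 km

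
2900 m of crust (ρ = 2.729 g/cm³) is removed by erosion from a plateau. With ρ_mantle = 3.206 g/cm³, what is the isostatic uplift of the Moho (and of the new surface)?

2470 m

Unloading: uplift u = e ρ_c/ρ_m = 2900 m × 2.729/3.206 = 2470 m.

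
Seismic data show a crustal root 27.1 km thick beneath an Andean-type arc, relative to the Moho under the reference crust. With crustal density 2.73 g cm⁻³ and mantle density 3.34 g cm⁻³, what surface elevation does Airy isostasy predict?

Isostatic balance requires: ρ_c h = (ρ_m − ρ_c) r.
h = r (ρ_m − ρ_c) / ρ_c = 27.1 km × (3.34 − 2.73) / 2.73 = 6.06 km.

6.06 km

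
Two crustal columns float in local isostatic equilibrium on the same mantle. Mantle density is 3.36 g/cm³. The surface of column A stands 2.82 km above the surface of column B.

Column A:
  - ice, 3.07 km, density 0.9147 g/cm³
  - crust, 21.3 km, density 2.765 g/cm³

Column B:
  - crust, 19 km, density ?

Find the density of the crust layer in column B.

2.8 g/cm³

Take the compensation level at the base of the deeper column (depth z_c below the surface of column A) and equate Σ ρ_i t_i down to z_c; mantle fills any gap and the z_c terms cancel.
Column A: 3.07×0.9147 + 21.3×2.765 + (z_c − 24.37)×3.36
Column B: 2.82×0 + 19×ρ + (z_c − 2.82 − 19)×3.36
The z_c×3.36 term appears on both sides and cancels. Collect the known terms of each column as K = Σ(ρt)_known − 3.36 × (depth of known layers): K_A = 61.702629 − 3.36×24.37 = −20.180571; K_B = 0 − 3.36×(2.82 + 19) = −73.3152.
Balance: K_A = K_B + 19×ρ, so ρ = (K_A − K_B)/19 = 53.1346/19 = 2.8 g/cm³.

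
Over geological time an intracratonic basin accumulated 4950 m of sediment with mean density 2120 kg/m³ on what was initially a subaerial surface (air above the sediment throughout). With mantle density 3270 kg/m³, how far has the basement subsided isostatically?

3210 m

Subaerial load: s = t ρ_sed / ρ_m = 4950 m × 2120/3270 = 3210 m.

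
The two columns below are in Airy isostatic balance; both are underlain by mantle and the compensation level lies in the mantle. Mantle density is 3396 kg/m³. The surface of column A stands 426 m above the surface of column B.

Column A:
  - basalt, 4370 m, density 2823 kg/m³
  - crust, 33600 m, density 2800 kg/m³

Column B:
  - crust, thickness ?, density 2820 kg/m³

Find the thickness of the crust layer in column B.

36600 m

Take the compensation level at the base of the deeper column (depth z_c below the surface of column A) and equate Σ ρ_i t_i down to z_c; mantle fills any gap and the z_c terms cancel.
Column A: 4370×2823 + 33600×2800 + (z_c − 37970)×3396
Column B: 426×0 + x×2820 + (z_c − 426 − 0 − x)×3396
The z_c×3396 term appears on both sides and cancels. Collect the known terms of each column as K = Σ(ρt)_known − 3396 × (depth of known layers): K_A = 106416510 − 3396×37970 = −22529610; K_B = 0 − 3396×(426 + 0) = −1446696.
Balance: K_A = K_B − x×(3396 − 2820), so x = (K_B − K_A)/(3396 − 2820) = 21082900/576 = 36600 m.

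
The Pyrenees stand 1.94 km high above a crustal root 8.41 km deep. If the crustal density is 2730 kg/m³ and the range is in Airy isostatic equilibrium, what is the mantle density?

3360 kg/m³

Airy balance: ρ_c h = (ρ_m − ρ_c) r → ρ_m = ρ_c (1 + h/r).
ρ_m = 2730 × (1 + 1.94 km/8.41 km) = 3360 kg/m³.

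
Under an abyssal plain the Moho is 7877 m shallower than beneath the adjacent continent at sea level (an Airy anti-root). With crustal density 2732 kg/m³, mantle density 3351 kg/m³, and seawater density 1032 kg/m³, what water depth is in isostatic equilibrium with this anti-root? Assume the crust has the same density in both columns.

Replacing a thickness d of crust by seawater at the top must be balanced by replacing crust with mantle at the base: d (ρ_c − ρ_w) = a (ρ_m − ρ_c).
d = a (ρ_m − ρ_c)/(ρ_c − ρ_w) = 7877 m × 619/1700 = 2870 m.

2870 m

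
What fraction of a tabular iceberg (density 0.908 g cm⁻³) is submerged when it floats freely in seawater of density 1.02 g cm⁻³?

Submerged fraction = ρ_obj/ρ_fluid = 0.908/1.02 = 89%.

89%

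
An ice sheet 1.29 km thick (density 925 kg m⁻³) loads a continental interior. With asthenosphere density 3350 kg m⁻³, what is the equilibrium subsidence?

Isostatic balance requires: the ice load ρ_ice t is balanced by mantle displaced below, ρ_m s.
s = t ρ_ice / ρ_m = 1.29 km × 925/3350 = 0.356 km.

0.356 km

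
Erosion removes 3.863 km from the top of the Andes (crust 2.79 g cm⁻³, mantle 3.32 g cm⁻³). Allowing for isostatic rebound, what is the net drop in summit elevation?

0.617 km

Rebound u = e ρ_c/ρ_m = 3.863 km × 2.79/3.32 = 3.246 km.
Net surface drop = e − u = 3.863 km − 3.246 km = e (ρ_m − ρ_c)/ρ_m = 0.617 km.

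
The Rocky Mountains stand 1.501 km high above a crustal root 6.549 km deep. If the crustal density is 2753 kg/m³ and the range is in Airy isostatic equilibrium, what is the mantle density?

Airy balance: ρ_c h = (ρ_m − ρ_c) r → ρ_m = ρ_c (1 + h/r).
ρ_m = 2753 × (1 + 1.501 km/6.549 km) = 3380 kg/m³.

3380 kg/m³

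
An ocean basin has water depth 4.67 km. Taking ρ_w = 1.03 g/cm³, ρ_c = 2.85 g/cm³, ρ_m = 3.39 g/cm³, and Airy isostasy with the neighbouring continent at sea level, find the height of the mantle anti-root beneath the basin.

For local isostatic compensation: replacing crust with seawater at the top is compensated by replacing crust with mantle at the base: d (ρ_c − ρ_w) = a (ρ_m − ρ_c).
a = d (ρ_c − ρ_w)/(ρ_m − ρ_c) = 4.67 km × 1.82/0.54 = 15.7 km.

15.7 km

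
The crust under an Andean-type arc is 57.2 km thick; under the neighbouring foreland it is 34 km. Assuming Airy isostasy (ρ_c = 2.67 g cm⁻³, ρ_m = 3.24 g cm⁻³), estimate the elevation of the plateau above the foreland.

4.08 km

Excess crust Δ = 57.2 km − 34 km = 23.2 km, split between elevation h and root r with h + r = Δ.
Airy balance ρ_c h = (ρ_m − ρ_c) r gives r = h ρ_c/(ρ_m − ρ_c), so h (1 + ρ_c/(ρ_m − ρ_c)) = Δ, i.e. h = Δ (ρ_m − ρ_c)/ρ_m.
h = 23.2 km × 0.57/3.24 = 4.08 km.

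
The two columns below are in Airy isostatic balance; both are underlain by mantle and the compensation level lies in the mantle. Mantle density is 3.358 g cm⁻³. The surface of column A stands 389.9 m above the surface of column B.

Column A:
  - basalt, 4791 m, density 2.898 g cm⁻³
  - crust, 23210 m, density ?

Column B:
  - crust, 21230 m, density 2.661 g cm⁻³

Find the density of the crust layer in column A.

2.76 g cm⁻³

Take the compensation level at the base of the deeper column (depth z_c below the surface of column A) and equate Σ ρ_i t_i down to z_c; mantle fills any gap and the z_c terms cancel.
Column A: 4791×2.898 + 23210×ρ + (z_c − 28001)×3.358
Column B: 389.9×0 + 21230×2.661 + (z_c − 389.9 − 21230)×3.358
The z_c×3.358 term appears on both sides and cancels. Collect the known terms of each column as K = Σ(ρt)_known − 3.358 × (depth of known layers): K_A = 13884.318 − 3.358×28001 = −80143.04; K_B = 56493.03 − 3.358×(389.9 + 21230) = −16106.5942.
Balance: K_A + 23210×ρ = K_B, so ρ = (K_B − K_A)/23210 = 64036.4/23210 = 2.76 g cm⁻³.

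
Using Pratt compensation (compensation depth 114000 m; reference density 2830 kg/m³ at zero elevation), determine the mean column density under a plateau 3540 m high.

2740 kg/m³

Pratt balance: ρ_ref D = ρ (D + h).
ρ = ρ_ref D/(D + h) = 2830 × 114000 m/(114000 m + 3540 m) = 2740 kg/m³.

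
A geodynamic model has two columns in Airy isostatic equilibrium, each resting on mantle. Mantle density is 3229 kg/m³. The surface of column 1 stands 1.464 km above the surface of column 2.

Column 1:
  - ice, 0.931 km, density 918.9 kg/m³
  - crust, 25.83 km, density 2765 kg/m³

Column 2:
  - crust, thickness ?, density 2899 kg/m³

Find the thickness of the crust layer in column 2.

28.5 km

Take the compensation level at the base of the deeper column (depth z_c below the surface of column 1) and equate Σ ρ_i t_i down to z_c; mantle fills any gap and the z_c terms cancel.
Column 1: 0.931×918.9 + 25.83×2765 + (z_c − 26.761)×3229
Column 2: 1.464×0 + x×2899 + (z_c − 1.464 − 0 − x)×3229
The z_c×3229 term appears on both sides and cancels. Collect the known terms of each column as K = Σ(ρt)_known − 3229 × (depth of known layers): K_1 = 72275.4459 − 3229×26.761 = −14135.8231; K_2 = 0 − 3229×(1.464 + 0) = −4727.256.
Balance: K_1 = K_2 − x×(3229 − 2899), so x = (K_2 − K_1)/(3229 − 2899) = 9408.57/330 = 28.5 km.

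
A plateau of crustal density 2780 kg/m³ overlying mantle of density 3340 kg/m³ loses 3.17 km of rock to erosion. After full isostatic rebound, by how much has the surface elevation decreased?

0.531 km

Rebound u = e ρ_c/ρ_m = 3.17 km × 2780/3340 = 2.639 km.
Net surface drop = e − u = 3.17 km − 2.639 km = e (ρ_m − ρ_c)/ρ_m = 0.531 km.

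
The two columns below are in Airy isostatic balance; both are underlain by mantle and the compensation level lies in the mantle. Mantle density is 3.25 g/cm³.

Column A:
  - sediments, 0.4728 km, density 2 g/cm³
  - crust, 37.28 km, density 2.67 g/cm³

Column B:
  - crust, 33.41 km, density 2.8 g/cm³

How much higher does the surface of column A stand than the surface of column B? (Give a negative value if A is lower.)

2.21 km

For any compensation level in the mantle, the mantle terms cancel and isostasy reduces to e = (Σt_A − Σt_B) − (Σ(ρt)_A − Σ(ρt)_B) / ρ_m.
Σt_A = 37.7528 km; Σt_B = 33.41 km; Σ(ρt)_A = 100.4832; Σ(ρt)_B = 93.548 (in km·g/cm³).
e = (37.7528 − 33.41) − (100.4832 − 93.548) / 3.25 = 2.21 km.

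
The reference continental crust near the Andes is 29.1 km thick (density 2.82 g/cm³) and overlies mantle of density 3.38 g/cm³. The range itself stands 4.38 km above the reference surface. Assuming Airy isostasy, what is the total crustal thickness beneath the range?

Root depth r = h ρ_c / (ρ_m − ρ_c) = 4.38 km × 2.82 / 0.56 = 22.06 km.
Total thickness = T + h + r = 29.1 km + 4.38 km + 22.06 km = 55.5 km.

55.5 km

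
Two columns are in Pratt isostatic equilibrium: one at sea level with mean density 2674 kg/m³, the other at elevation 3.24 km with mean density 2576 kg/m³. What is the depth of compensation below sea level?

85.2 km

ρ_ref D = ρ (D + h) → D (ρ_ref − ρ) = ρ h.
D = ρ h/(ρ_ref − ρ) = 2576 × 3.24 km/(2674 − 2576) = 85.2 km.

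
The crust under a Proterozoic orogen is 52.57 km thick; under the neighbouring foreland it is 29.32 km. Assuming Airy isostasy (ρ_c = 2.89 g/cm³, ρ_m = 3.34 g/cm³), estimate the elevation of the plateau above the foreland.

3.13 km

Excess crust Δ = 52.57 km − 29.32 km = 23.25 km, split between elevation h and root r with h + r = Δ.
Airy balance ρ_c h = (ρ_m − ρ_c) r gives r = h ρ_c/(ρ_m − ρ_c), so h (1 + ρ_c/(ρ_m − ρ_c)) = Δ, i.e. h = Δ (ρ_m − ρ_c)/ρ_m.
h = 23.25 km × 0.45/3.34 = 3.13 km.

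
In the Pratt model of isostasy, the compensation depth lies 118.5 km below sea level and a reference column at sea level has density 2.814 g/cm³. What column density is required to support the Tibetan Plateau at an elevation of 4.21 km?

Pratt balance: ρ_ref D = ρ (D + h).
ρ = ρ_ref D/(D + h) = 2.814 × 118.5 km/(118.5 km + 4.21 km) = 2.72 g/cm³.

2.72 g/cm³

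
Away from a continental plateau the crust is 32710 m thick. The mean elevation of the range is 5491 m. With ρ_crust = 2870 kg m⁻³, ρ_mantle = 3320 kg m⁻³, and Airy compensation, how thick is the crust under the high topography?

73200 m

Root depth r = h ρ_c / (ρ_m − ρ_c) = 5491 m × 2870 / 450 = 35020 m.
Total thickness = T + h + r = 32710 m + 5491 m + 35020 m = 73200 m.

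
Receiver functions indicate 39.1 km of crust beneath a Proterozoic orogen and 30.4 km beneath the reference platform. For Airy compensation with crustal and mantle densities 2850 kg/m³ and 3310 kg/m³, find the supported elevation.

Excess crust Δ = 39.1 km − 30.4 km = 8.7 km, split between elevation h and root r with h + r = Δ.
Airy balance ρ_c h = (ρ_m − ρ_c) r gives r = h ρ_c/(ρ_m − ρ_c), so h (1 + ρ_c/(ρ_m − ρ_c)) = Δ, i.e. h = Δ (ρ_m − ρ_c)/ρ_m.
h = 8.7 km × 460/3310 = 1.21 km.

1.21 km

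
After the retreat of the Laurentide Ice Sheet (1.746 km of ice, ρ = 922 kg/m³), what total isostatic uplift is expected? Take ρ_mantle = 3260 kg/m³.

0.494 km

Removing the load lets mantle flow back in; uplift u satisfies ρ_ice t = ρ_m u.
u = t ρ_ice/ρ_m = 1.746 km × 922/3260 = 0.494 km.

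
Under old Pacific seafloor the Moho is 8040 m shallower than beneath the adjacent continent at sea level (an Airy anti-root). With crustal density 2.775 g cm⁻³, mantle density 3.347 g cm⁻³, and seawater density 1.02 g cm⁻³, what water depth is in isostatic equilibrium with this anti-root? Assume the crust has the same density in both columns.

2620 m

Replacing a thickness d of crust by seawater at the top must be balanced by replacing crust with mantle at the base: d (ρ_c − ρ_w) = a (ρ_m − ρ_c).
d = a (ρ_m − ρ_c)/(ρ_c − ρ_w) = 8040 m × 0.572/1.755 = 2620 m.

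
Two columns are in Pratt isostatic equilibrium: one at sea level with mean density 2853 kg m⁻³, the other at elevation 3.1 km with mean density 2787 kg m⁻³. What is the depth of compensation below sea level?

131 km

ρ_ref D = ρ (D + h) → D (ρ_ref − ρ) = ρ h.
D = ρ h/(ρ_ref − ρ) = 2787 × 3.1 km/(2853 − 2787) = 131 km.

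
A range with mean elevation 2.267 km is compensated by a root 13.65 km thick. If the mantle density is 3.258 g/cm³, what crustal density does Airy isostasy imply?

2.79 g/cm³

ρ_c h = (ρ_m − ρ_c) r → ρ_c (h + r) = ρ_m r → ρ_c = ρ_m r / (h + r).
ρ_c = 3.258 × 13.65 km / (2.267 km + 13.65 km) = 2.79 g/cm³.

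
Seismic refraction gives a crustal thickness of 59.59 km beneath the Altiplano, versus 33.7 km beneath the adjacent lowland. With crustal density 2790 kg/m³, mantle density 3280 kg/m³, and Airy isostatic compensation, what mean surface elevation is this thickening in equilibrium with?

Excess crust Δ = 59.59 km − 33.7 km = 25.89 km, split between elevation h and root r with h + r = Δ.
Airy balance ρ_c h = (ρ_m − ρ_c) r gives r = h ρ_c/(ρ_m − ρ_c), so h (1 + ρ_c/(ρ_m − ρ_c)) = Δ, i.e. h = Δ (ρ_m − ρ_c)/ρ_m.
h = 25.89 km × 490/3280 = 3.87 km.

3.87 km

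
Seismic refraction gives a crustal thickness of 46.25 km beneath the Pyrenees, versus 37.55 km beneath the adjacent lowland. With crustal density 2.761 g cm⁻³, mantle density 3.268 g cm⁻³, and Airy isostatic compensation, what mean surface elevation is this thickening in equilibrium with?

Excess crust Δ = 46.25 km − 37.55 km = 8.7 km, split between elevation h and root r with h + r = Δ.
Airy balance ρ_c h = (ρ_m − ρ_c) r gives r = h ρ_c/(ρ_m − ρ_c), so h (1 + ρ_c/(ρ_m − ρ_c)) = Δ, i.e. h = Δ (ρ_m − ρ_c)/ρ_m.
h = 8.7 km × 0.507/3.268 = 1.35 km.

1.35 km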